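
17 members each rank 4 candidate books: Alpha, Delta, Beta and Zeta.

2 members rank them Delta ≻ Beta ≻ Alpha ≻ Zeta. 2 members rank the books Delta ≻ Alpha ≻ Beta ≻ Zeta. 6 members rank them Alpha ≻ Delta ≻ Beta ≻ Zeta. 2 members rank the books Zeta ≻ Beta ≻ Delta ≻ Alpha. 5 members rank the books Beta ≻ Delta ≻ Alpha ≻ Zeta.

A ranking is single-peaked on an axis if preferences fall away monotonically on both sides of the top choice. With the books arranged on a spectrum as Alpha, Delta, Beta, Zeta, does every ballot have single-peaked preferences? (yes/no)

yes

Axis positions: Alpha=1, Delta=2, Beta=3, Zeta=4.
Type 1 (peak Delta at position 2): ranking walks positions 2-3-1-4, expanding outward from the peak — single-peaked.
Type 2 (peak Delta at position 2): ranking walks positions 2-1-3-4, expanding outward from the peak — single-peaked.
Type 3 (peak Alpha at position 1): ranking walks positions 1-2-3-4, expanding outward from the peak — single-peaked.
Type 4 (peak Zeta at position 4): ranking walks positions 4-3-2-1, expanding outward from the peak — single-peaked.
Type 5 (peak Beta at position 3): ranking walks positions 3-2-1-4, expanding outward from the peak — single-peaked.
Every ranking is single-peaked on this axis.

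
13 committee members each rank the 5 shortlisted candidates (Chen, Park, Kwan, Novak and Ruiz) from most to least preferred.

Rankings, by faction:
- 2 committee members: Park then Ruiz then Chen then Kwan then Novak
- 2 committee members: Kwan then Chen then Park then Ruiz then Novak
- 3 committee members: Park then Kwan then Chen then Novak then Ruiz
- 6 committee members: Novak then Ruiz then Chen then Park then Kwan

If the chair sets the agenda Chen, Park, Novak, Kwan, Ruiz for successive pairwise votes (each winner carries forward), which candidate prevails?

Ruiz

Round 1: Chen vs Park — 8–5, Chen advances.
Round 2: Chen vs Novak — 7–6, Chen advances.
Round 3: Chen vs Kwan — 8–5, Chen advances.
Round 4: Chen vs Ruiz — 5–8, Ruiz advances.
Ruiz survives the agenda.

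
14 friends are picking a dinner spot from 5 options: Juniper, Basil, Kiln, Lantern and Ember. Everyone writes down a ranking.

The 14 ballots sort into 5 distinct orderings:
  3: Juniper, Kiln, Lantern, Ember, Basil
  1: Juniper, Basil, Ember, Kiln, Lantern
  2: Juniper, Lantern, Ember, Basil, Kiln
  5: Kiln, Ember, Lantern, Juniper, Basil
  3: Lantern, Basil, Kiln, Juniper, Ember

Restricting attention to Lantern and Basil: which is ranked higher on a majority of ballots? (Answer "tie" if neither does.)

Lantern

Ballots ranking Lantern above Basil: 3 + 2 + 5 + 3 = 13.
Ballots ranking Basil above Lantern: 14 − 13 = 1.
Lantern wins the head-to-head 13–1.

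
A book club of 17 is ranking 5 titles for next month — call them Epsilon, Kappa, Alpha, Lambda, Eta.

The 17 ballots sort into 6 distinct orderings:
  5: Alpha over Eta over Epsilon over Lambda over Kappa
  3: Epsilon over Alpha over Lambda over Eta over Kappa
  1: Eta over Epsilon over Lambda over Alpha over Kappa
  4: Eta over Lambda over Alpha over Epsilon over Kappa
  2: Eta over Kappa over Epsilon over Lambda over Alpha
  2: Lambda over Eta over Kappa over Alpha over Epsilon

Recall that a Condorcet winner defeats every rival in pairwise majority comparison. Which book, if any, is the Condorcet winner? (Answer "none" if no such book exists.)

Head-to-head results (17 members):
Epsilon vs Kappa: Epsilon, 13–4.
Epsilon–Alpha: Alpha 11–6.
Epsilon vs Lambda: Epsilon wins 11–6.
Epsilon vs Eta: Eta wins 14–3.
Kappa vs Alpha: Alpha, 13–4.
Kappa–Lambda: Lambda 15–2.
Kappa vs Eta: Eta wins 17–0.
Alpha vs Lambda: Lambda, 9–8.
Alpha vs Eta: Eta, 9–8.
Lambda–Eta: Eta 12–5.
Only Eta has no losses; Eta is the Condorcet winner.

Eta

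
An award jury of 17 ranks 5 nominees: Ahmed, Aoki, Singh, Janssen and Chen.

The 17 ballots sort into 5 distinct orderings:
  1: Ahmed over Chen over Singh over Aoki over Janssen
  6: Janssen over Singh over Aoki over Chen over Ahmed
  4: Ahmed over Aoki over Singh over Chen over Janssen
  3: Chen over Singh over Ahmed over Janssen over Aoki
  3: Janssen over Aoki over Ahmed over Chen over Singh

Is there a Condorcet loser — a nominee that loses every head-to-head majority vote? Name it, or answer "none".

Ahmed

Pairwise majorities:
Ahmed vs Aoki: Ahmed preferred on 1+4+3 = 8 ballots; Aoki wins 9–8.
Ahmed vs Singh: Ahmed preferred on 1+4+3 = 8 ballots; Singh wins 9–8.
Ahmed vs Janssen: 8 to 9, Janssen.
Ahmed vs Chen: Chen, 9–8.
Aoki vs Singh: 4+3 = 7 for Aoki, 10 for Singh — Singh by 10–7.
Aoki vs Janssen: Janssen wins 12–5.
Aoki vs Chen: 13 to 4, Aoki.
Singh–Janssen: Janssen 9–8.
Singh–Chen: Singh 10–7.
Janssen vs Chen: Janssen wins 9–8.
Ahmed loses to every other nominee — it is the Condorcet loser.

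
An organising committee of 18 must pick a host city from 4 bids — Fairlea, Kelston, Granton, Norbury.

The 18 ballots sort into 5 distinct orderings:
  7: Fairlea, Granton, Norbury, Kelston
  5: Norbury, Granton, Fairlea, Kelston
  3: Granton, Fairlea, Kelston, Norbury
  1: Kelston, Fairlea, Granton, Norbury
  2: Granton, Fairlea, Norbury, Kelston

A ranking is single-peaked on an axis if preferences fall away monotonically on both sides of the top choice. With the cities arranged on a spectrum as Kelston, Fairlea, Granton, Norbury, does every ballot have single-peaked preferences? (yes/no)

Axis positions: Kelston=1, Fairlea=2, Granton=3, Norbury=4.
Group 1 (peak Fairlea at position 2): ranking walks positions 2-3-4-1, expanding outward from the peak — single-peaked.
Group 2 (peak Norbury at position 4): ranking walks positions 4-3-2-1, expanding outward from the peak — single-peaked.
Group 3 (peak Granton at position 3): ranking walks positions 3-2-1-4, expanding outward from the peak — single-peaked.
Group 4 (peak Kelston at position 1): ranking walks positions 1-2-3-4, expanding outward from the peak — single-peaked.
Group 5 (peak Granton at position 3): ranking walks positions 3-2-4-1, expanding outward from the peak — single-peaked.
Every ranking is single-peaked on this axis.

yes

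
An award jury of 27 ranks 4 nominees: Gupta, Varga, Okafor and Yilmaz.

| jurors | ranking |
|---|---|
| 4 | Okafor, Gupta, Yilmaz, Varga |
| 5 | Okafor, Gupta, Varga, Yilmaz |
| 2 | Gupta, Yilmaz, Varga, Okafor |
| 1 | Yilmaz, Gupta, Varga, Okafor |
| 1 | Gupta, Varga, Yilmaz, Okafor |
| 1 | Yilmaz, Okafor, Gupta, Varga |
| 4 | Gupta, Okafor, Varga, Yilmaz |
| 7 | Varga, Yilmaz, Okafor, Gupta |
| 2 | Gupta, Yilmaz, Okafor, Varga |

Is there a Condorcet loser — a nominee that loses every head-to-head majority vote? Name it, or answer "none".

Head-to-head results (27 jurors):
Gupta vs Varga: Gupta wins 20–7.
Gupta vs Okafor: 10 to 17, Okafor.
Gupta vs Yilmaz: 4+5+2+1+4+2 = 18 for Gupta, 9 for Yilmaz — Gupta by 18–9.
Varga vs Okafor: Okafor, 16–11.
Varga vs Yilmaz: 5+1+4+7 = 17 for Varga, 10 for Yilmaz — Varga by 17–10.
Okafor–Yilmaz: Yilmaz 14–13.
Every nominee wins at least one matchup (Gupta beats Varga; Varga beats Yilmaz; Okafor beats Gupta; Yilmaz beats Okafor), so there is no Condorcet loser.

none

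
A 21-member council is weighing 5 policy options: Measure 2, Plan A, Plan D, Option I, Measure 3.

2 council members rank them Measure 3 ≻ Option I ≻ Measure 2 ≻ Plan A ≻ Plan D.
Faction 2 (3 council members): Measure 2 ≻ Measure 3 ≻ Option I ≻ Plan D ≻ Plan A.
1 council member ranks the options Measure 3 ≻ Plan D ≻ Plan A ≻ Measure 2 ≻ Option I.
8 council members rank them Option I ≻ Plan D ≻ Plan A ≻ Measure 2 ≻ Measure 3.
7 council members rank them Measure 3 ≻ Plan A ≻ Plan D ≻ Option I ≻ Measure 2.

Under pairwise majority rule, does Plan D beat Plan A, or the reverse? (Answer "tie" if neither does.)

Ballots ranking Plan D above Plan A: 3 + 1 + 8 = 12.
Ballots ranking Plan A above Plan D: 21 − 12 = 9.
Plan D wins the head-to-head 12–9.

Plan D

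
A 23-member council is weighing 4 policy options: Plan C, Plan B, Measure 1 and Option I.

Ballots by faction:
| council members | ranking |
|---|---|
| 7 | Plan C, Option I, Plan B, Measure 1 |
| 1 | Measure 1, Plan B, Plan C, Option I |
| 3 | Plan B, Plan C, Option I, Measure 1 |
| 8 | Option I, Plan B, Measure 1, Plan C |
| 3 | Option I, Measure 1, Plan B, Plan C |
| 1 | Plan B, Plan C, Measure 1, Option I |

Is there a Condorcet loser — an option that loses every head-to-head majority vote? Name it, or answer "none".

none

Pairwise majorities:
Plan C vs Plan B: Plan C preferred on 7 ballots; Plan B wins 16–7.
Plan C vs Measure 1: Plan C preferred on 7+3+1 = 11 ballots; Measure 1 wins 12–11.
Plan C vs Option I: Plan C wins 12–11.
Plan B–Measure 1: Plan B 19–4.
Plan B vs Option I: Option I, 18–5.
Measure 1–Option I: Option I 21–2.
No option is winless: Plan C beats Option I; Plan B beats Plan C; Measure 1 beats Plan C; Option I beats Plan B. There is no Condorcet loser.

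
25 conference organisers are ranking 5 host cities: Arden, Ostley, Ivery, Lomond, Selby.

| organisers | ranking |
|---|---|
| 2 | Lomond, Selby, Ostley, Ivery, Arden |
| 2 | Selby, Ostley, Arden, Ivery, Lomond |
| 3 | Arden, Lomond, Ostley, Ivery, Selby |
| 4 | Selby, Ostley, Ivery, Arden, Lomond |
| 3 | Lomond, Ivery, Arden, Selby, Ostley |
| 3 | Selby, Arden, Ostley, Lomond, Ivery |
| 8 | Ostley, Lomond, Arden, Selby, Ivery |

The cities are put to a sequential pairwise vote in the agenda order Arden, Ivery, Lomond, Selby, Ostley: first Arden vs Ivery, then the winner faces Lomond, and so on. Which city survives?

Ostley

Round 1: Arden vs Ivery — 16–9, Arden advances.
Round 2: Arden vs Lomond — 12–13, Lomond advances.
Round 3: Lomond vs Selby — 16–9, Lomond advances.
Round 4: Lomond vs Ostley — 8–17, Ostley advances.
Ostley survives the agenda.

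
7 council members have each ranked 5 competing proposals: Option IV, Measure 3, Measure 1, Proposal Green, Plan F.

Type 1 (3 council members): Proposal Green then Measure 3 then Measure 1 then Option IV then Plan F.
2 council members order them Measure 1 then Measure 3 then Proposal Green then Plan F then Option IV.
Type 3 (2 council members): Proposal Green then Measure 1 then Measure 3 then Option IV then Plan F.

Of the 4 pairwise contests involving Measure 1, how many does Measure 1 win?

3

Measure 1 against each rival (7 council members):
Measure 1 vs Option IV: Measure 1, 7–0.
Measure 1 vs Measure 3: Measure 1 preferred on 2+2 = 4 ballots; Measure 1 wins 4–3.
Measure 1–Proposal Green: Proposal Green 5–2.
Measure 1 vs Plan F: Measure 1 wins 7–0.
Measure 1 beats Option IV, Measure 3, Plan F; loses to Proposal Green — 3 pairwise wins.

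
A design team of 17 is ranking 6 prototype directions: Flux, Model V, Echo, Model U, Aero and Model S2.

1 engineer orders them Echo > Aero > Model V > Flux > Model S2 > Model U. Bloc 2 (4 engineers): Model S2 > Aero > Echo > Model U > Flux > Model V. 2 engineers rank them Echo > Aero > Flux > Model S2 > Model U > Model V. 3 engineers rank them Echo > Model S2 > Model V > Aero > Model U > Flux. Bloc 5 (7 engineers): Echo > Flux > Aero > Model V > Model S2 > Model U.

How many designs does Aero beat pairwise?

Aero against each rival (17 engineers):
Aero vs Flux: Aero wins 10–7.
Aero vs Model V: 1+4+2+7 = 14 for Aero, 3 for Model V — Aero by 14–3.
Aero vs Echo: 4 for Aero, 13 for Echo — Echo by 13–4.
Aero vs Model U: 1+4+2+3+7 = 17 for Aero, 0 for Model U — Aero by 17–0.
Aero vs Model S2: Aero, 10–7.
Aero beats Flux, Model V, Model U, Model S2; loses to Echo — 4 pairwise wins.

4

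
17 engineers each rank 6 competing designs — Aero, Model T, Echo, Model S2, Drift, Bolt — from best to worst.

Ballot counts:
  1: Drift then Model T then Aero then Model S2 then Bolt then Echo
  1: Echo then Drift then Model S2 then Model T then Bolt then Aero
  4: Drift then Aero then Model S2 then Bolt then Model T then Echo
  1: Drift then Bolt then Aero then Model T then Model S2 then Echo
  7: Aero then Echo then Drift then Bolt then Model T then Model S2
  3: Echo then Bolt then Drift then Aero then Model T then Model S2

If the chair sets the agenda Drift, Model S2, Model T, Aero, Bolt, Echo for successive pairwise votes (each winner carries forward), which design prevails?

Round 1: Drift vs Model S2 — 17–0, Drift advances.
Round 2: Drift vs Model T — 17–0, Drift advances.
Round 3: Drift vs Aero — 10–7, Drift advances.
Round 4: Drift vs Bolt — 14–3, Drift advances.
Round 5: Drift vs Echo — 6–11, Echo advances.
The agenda winner is Echo.

Echo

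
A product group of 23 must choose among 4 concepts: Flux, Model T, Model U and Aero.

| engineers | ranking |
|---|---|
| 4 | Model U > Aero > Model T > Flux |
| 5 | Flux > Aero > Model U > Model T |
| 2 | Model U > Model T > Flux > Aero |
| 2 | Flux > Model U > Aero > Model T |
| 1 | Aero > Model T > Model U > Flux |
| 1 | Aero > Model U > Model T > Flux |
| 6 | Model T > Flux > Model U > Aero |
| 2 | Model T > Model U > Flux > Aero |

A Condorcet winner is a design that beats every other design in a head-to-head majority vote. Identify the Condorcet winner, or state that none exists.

none

Pairwise majorities:
Flux vs Model T: 5+2 = 7 for Flux, 16 for Model T — Model T by 16–7.
Flux vs Model U: Flux, 13–10.
Flux vs Aero: Flux wins 17–6.
Model T vs Model U: 9 to 14, Model U.
Model T vs Aero: 10 to 13, Aero.
Model U–Aero: Model U 16–7.
Every design loses at least once (Flux loses to Model T; Model T loses to Model U; Model U loses to Flux; Aero loses to Flux). The majority relation contains the cycle Flux → Model U → Model T → Flux, so there is no Condorcet winner.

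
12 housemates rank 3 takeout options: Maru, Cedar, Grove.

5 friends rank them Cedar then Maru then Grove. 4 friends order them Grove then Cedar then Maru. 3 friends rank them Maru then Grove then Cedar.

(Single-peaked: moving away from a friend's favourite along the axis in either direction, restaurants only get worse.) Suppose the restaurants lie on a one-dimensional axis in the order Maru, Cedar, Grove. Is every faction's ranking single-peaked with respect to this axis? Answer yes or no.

no

Axis positions: Maru=1, Cedar=2, Grove=3.
Faction 1 (peak Cedar at position 2): ranking walks positions 2-1-3, expanding outward from the peak — single-peaked.
Faction 2 (peak Grove at position 3): ranking walks positions 3-2-1, expanding outward from the peak — single-peaked.
Faction 3: ranking walks positions 1-3-2; Grove is ranked above Cedar even though Cedar lies between Grove and the peak Maru on the axis — preferences dip and rise again. Not single-peaked.
Faction 3 violates single-peakedness, so the profile is not single-peaked on this axis.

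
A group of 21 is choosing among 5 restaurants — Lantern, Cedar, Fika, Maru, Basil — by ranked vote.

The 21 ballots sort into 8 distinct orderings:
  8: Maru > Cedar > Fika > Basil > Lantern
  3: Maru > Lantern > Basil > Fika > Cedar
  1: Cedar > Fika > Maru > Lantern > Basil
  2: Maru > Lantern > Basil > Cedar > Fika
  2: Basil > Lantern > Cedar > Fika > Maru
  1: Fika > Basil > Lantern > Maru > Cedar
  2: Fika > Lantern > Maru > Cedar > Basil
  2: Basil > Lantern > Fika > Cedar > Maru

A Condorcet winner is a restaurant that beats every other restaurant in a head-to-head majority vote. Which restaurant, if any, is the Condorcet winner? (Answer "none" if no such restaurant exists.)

Maru

Pairwise majorities:
Lantern–Cedar: Lantern 12–9.
Lantern vs Fika: Fika, 12–9.
Lantern vs Maru: Maru, 14–7.
Lantern–Basil: Basil 13–8.
Cedar–Fika: Cedar 13–8.
Cedar–Maru: Maru 16–5.
Cedar vs Basil: Cedar, 11–10.
Fika–Maru: Maru 13–8.
Fika vs Basil: Fika wins 12–9.
Maru vs Basil: Maru, 16–5.
Maru wins every pairwise contest, so Maru is the Condorcet winner.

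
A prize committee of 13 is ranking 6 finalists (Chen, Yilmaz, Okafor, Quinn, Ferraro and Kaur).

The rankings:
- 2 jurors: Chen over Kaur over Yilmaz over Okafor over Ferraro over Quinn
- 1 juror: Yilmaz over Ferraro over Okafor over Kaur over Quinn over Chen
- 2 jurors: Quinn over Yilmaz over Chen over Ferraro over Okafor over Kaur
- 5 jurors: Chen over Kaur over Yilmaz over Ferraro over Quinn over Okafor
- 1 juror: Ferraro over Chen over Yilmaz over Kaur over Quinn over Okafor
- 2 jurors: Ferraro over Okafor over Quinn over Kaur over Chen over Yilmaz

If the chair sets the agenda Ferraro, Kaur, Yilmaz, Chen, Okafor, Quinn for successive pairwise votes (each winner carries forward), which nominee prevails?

Round 1: Ferraro vs Kaur — 6–7, Kaur advances.
Round 2: Kaur vs Yilmaz — 9–4, Kaur advances.
Round 3: Kaur vs Chen — 3–10, Chen advances.
Round 4: Chen vs Okafor — 10–3, Chen advances.
Round 5: Chen vs Quinn — 8–5, Chen advances.
The agenda winner is Chen.

Chen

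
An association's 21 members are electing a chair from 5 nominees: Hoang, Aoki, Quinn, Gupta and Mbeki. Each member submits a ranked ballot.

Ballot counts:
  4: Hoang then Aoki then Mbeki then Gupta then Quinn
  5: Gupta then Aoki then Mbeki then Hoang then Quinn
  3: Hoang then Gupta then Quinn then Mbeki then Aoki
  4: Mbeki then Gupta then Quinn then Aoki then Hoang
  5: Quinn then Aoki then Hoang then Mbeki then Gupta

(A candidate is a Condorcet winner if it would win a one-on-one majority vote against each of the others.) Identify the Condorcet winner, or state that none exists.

Check each pair by majority over 21 ballots:
Hoang vs Aoki: Aoki, 14–7.
Hoang vs Quinn: Hoang wins 12–9.
Hoang–Gupta: Hoang 12–9.
Hoang vs Mbeki: Hoang, 12–9.
Aoki vs Quinn: Aoki preferred on 4+5 = 9 ballots; Quinn wins 12–9.
Aoki–Gupta: Gupta 12–9.
Aoki vs Mbeki: Aoki wins 14–7.
Quinn vs Gupta: 5 for Quinn, 16 for Gupta — Gupta by 16–5.
Quinn vs Mbeki: Mbeki wins 13–8.
Gupta–Mbeki: Mbeki 13–8.
No candidate is unbeaten: Hoang loses to Aoki; Aoki loses to Quinn; Quinn loses to Hoang; Gupta loses to Hoang; Mbeki loses to Hoang. In particular Hoang > Quinn > Aoki > Hoang is a majority cycle — no Condorcet winner exists.

none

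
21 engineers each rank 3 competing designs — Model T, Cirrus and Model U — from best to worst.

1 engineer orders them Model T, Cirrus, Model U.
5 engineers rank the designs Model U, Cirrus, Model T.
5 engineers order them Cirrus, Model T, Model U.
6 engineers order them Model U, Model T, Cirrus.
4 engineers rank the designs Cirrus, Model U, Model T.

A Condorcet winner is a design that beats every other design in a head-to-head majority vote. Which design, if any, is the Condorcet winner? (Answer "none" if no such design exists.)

Model U

Pairwise majorities:
Model T vs Cirrus: Cirrus wins 14–7.
Model T vs Model U: Model U wins 15–6.
Cirrus vs Model U: Model U wins 11–10.
Model U wins every pairwise contest, so Model U is the Condorcet winner.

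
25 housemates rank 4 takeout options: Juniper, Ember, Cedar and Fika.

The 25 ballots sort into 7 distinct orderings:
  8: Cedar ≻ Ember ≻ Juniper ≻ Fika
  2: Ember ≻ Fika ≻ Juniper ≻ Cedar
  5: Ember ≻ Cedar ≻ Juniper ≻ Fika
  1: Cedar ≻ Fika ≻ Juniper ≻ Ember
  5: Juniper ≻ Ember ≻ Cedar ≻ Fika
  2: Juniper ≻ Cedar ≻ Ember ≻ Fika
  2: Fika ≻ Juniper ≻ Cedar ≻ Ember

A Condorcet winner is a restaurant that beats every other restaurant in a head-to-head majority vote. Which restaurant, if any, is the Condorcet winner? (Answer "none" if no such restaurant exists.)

Cedar

Check each pair by majority over 25 ballots:
Juniper vs Ember: 1+5+2+2 = 10 for Juniper, 15 for Ember — Ember by 15–10.
Juniper vs Cedar: 11 to 14, Cedar.
Juniper vs Fika: 8+5+5+2 = 20 for Juniper, 5 for Fika — Juniper by 20–5.
Ember vs Cedar: Ember is ranked higher on 2+5+5 = 12 ballots, Cedar on 13. Cedar wins 13–12.
Ember vs Fika: 22 to 3, Ember.
Cedar vs Fika: 8+5+1+5+2 = 21 for Cedar, 4 for Fika — Cedar by 21–4.
Only Cedar has no losses; Cedar is the Condorcet winner.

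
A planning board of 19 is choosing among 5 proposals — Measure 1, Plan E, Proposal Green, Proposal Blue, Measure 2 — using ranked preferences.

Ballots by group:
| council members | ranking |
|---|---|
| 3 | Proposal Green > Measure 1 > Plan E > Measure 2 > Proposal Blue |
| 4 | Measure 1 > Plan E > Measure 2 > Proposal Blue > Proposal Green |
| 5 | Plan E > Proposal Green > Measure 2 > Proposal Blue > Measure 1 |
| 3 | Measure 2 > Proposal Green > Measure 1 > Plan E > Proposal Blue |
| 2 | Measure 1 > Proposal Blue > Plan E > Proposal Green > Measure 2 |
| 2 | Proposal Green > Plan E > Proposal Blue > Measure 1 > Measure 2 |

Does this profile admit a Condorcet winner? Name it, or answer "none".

Pairwise majorities:
Measure 1 vs Plan E: Measure 1 wins 12–7.
Measure 1 vs Proposal Green: Proposal Green, 13–6.
Measure 1 vs Proposal Blue: Measure 1 wins 12–7.
Measure 1–Measure 2: Measure 1 11–8.
Plan E vs Proposal Green: Plan E, 11–8.
Plan E vs Proposal Blue: Plan E, 17–2.
Plan E–Measure 2: Plan E 16–3.
Proposal Green vs Proposal Blue: Proposal Green wins 13–6.
Proposal Green vs Measure 2: Proposal Green wins 12–7.
Proposal Blue vs Measure 2: Measure 2, 15–4.
Each option drops at least one matchup (Measure 1 loses to Proposal Green; Plan E loses to Measure 1; Proposal Green loses to Plan E; Proposal Blue loses to Measure 1; Measure 2 loses to Measure 1); the cycle Measure 1 > Plan E > Proposal Green > Measure 1 rules out a Condorcet winner.

none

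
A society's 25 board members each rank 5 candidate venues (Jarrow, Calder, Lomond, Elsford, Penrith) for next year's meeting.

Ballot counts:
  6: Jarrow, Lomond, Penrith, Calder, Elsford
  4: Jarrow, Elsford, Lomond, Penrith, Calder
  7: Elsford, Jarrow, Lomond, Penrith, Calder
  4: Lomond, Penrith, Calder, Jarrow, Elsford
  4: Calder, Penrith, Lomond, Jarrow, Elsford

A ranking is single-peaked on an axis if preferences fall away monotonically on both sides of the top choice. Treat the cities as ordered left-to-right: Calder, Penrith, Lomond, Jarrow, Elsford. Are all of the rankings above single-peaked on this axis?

yes

Axis positions: Calder=1, Penrith=2, Lomond=3, Jarrow=4, Elsford=5.
Ballot type 1 (peak Jarrow at position 4): ranking walks positions 4-3-2-1-5, expanding outward from the peak — single-peaked.
Ballot type 2 (peak Jarrow at position 4): ranking walks positions 4-5-3-2-1, expanding outward from the peak — single-peaked.
Ballot type 3 (peak Elsford at position 5): ranking walks positions 5-4-3-2-1, expanding outward from the peak — single-peaked.
Ballot type 4 (peak Lomond at position 3): ranking walks positions 3-2-1-4-5, expanding outward from the peak — single-peaked.
Ballot type 5 (peak Calder at position 1): ranking walks positions 1-2-3-4-5, expanding outward from the peak — single-peaked.
Every ranking is single-peaked on this axis.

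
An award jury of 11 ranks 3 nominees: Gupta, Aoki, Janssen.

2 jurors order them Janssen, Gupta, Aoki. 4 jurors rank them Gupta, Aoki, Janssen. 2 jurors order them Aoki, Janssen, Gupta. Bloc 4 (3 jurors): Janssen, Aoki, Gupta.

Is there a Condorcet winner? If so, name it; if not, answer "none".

Pairwise majorities:
Gupta vs Aoki: Gupta wins 6–5.
Gupta vs Janssen: Janssen wins 7–4.
Aoki vs Janssen: Aoki, 6–5.
Every nominee loses at least once (Gupta loses to Janssen; Aoki loses to Gupta; Janssen loses to Aoki). The majority relation contains the cycle Gupta → Aoki → Janssen → Gupta, so there is no Condorcet winner.

none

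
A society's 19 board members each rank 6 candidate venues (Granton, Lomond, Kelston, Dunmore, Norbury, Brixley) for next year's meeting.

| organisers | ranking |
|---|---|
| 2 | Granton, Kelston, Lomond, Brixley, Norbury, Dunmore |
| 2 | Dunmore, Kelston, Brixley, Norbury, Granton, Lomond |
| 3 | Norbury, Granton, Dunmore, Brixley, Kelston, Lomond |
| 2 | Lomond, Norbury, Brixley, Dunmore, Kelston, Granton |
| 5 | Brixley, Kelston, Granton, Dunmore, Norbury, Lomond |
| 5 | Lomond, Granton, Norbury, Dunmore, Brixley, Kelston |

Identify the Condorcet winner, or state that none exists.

Granton

Head-to-head results (19 organisers):
Granton vs Lomond: Granton preferred on 2+2+3+5 = 12 ballots; Granton wins 12–7.
Granton vs Kelston: Granton wins 10–9.
Granton vs Dunmore: 15 to 4, Granton.
Granton–Norbury: Granton 12–7.
Granton vs Brixley: 2+3+5 = 10 for Granton, 9 for Brixley — Granton by 10–9.
Lomond vs Kelston: Kelston, 12–7.
Lomond vs Dunmore: Lomond preferred on 2+2+5 = 9 ballots; Dunmore wins 10–9.
Lomond vs Norbury: Norbury wins 10–9.
Lomond–Brixley: Brixley 10–9.
Kelston vs Dunmore: Dunmore wins 12–7.
Kelston vs Norbury: 9 to 10, Norbury.
Kelston vs Brixley: Brixley, 15–4.
Dunmore vs Norbury: Norbury wins 12–7.
Dunmore vs Brixley: 10 to 9, Dunmore.
Norbury vs Brixley: Norbury is ranked higher on 3+2+5 = 10 ballots, Brixley on 9. Norbury wins 10–9.
Granton beats each of Lomond, Kelston, Dunmore, Norbury, Brixley — Granton is the Condorcet winner.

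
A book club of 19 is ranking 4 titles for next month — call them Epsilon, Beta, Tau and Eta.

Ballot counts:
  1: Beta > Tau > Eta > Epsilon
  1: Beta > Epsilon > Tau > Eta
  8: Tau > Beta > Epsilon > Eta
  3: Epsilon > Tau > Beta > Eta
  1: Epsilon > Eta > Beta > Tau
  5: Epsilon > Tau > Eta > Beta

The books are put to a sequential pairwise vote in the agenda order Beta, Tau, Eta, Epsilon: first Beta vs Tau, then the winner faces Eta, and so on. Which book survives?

Round 1: Beta vs Tau — 3–16, Tau advances.
Round 2: Tau vs Eta — 18–1, Tau advances.
Round 3: Tau vs Epsilon — 9–10, Epsilon advances.
Epsilon survives the agenda.

Epsilon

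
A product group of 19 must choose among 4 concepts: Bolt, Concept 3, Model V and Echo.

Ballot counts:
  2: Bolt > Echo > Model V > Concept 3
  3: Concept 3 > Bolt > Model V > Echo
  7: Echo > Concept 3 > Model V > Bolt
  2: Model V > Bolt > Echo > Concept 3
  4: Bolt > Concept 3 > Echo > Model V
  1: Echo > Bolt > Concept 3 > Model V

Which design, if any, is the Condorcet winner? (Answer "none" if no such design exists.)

Check each pair by majority over 19 ballots:
Bolt vs Concept 3: Bolt preferred on 2+2+4+1 = 9 ballots; Concept 3 wins 10–9.
Bolt vs Model V: 10 to 9, Bolt.
Bolt vs Echo: Bolt is ranked higher on 2+3+2+4 = 11 ballots, Echo on 8. Bolt wins 11–8.
Concept 3 vs Model V: Concept 3 is ranked higher on 3+7+4+1 = 15 ballots, Model V on 4. Concept 3 wins 15–4.
Concept 3 vs Echo: 3+4 = 7 for Concept 3, 12 for Echo — Echo by 12–7.
Model V vs Echo: Model V is ranked higher on 3+2 = 5 ballots, Echo on 14. Echo wins 14–5.
Every design loses at least once (Bolt loses to Concept 3; Concept 3 loses to Echo; Model V loses to Bolt; Echo loses to Bolt). The majority relation contains the cycle Bolt → Echo → Concept 3 → Bolt, so there is no Condorcet winner.

none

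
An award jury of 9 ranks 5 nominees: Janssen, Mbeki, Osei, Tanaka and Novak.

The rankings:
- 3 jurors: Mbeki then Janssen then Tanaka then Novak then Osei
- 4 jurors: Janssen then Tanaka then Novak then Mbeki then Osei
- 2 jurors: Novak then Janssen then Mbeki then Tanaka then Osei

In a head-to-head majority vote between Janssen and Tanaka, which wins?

Ballots ranking Janssen above Tanaka: 3 + 4 + 2 = 9.
Ballots ranking Tanaka above Janssen: 9 − 9 = 0.
Janssen wins the head-to-head 9–0.

Janssen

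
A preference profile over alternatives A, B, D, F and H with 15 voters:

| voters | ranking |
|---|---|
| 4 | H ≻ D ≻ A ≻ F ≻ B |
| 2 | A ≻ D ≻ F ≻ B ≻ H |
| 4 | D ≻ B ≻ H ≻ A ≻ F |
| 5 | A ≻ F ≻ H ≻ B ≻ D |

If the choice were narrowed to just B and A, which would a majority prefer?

A

Ballots ranking B above A: 4.
Ballots ranking A above B: 15 − 4 = 11.
A wins the head-to-head 11–4.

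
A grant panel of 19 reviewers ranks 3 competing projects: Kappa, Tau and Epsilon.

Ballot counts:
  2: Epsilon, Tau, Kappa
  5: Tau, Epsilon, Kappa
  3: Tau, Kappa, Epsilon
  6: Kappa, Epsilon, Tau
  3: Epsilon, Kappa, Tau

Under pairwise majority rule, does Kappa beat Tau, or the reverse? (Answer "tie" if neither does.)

Ballots ranking Kappa above Tau: 6 + 3 = 9.
Ballots ranking Tau above Kappa: 19 − 9 = 10.
Tau wins the head-to-head 10–9.

Tau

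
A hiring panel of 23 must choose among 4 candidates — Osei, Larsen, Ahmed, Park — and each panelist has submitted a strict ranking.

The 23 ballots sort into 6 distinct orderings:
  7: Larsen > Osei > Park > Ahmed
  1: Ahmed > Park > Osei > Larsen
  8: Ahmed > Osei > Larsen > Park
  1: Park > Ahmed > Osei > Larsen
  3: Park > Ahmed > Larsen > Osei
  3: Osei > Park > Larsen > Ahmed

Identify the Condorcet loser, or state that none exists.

none

Head-to-head results (23 committee members):
Osei–Larsen: Osei 13–10.
Osei vs Ahmed: Ahmed, 13–10.
Osei vs Park: Osei wins 18–5.
Larsen vs Ahmed: Ahmed, 13–10.
Larsen vs Park: Larsen wins 15–8.
Ahmed vs Park: Park wins 14–9.
No candidate is winless: Osei beats Larsen; Larsen beats Park; Ahmed beats Osei; Park beats Ahmed. There is no Condorcet loser.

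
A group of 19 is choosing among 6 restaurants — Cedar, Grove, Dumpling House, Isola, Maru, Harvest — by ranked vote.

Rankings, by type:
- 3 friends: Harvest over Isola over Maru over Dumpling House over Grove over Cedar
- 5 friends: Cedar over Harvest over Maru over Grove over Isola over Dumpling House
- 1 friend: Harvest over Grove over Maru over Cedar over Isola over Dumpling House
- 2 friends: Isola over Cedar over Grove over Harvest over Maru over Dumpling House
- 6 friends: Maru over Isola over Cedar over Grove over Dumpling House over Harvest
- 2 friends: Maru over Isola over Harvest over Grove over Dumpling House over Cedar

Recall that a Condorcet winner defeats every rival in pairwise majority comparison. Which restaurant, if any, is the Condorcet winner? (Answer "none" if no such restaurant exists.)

Head-to-head results (19 friends):
Cedar vs Grove: Cedar is ranked higher on 5+2+6 = 13 ballots, Grove on 6. Cedar wins 13–6.
Cedar vs Dumpling House: 14 to 5, Cedar.
Cedar vs Isola: 6 to 13, Isola.
Cedar vs Maru: 7 to 12, Maru.
Cedar vs Harvest: Cedar preferred on 5+2+6 = 13 ballots; Cedar wins 13–6.
Grove vs Dumpling House: 16 to 3, Grove.
Grove vs Isola: Grove preferred on 5+1 = 6 ballots; Isola wins 13–6.
Grove vs Maru: Grove is ranked higher on 1+2 = 3 ballots, Maru on 16. Maru wins 16–3.
Grove vs Harvest: 2+6 = 8 for Grove, 11 for Harvest — Harvest by 11–8.
Dumpling House vs Isola: 0 to 19, Isola.
Dumpling House vs Maru: Dumpling House preferred on 0 ballots; Maru wins 19–0.
Dumpling House vs Harvest: 6 for Dumpling House, 13 for Harvest — Harvest by 13–6.
Isola vs Maru: 5 to 14, Maru.
Isola vs Harvest: Isola preferred on 2+6+2 = 10 ballots; Isola wins 10–9.
Maru vs Harvest: Maru preferred on 6+2 = 8 ballots; Harvest wins 11–8.
Every restaurant loses at least once (Cedar loses to Isola; Grove loses to Cedar; Dumpling House loses to Cedar; Isola loses to Maru; Maru loses to Harvest; Harvest loses to Cedar). The majority relation contains the cycle Cedar > Harvest > Maru > Cedar, so there is no Condorcet winner.

none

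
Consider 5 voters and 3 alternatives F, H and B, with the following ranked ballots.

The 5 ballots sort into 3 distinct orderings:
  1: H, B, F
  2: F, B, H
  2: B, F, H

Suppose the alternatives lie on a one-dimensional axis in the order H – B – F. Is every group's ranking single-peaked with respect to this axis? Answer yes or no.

Axis positions: H=1, B=2, F=3.
Group 1 (peak H at position 1): ranking walks positions 1-2-3, expanding outward from the peak — single-peaked.
Group 2 (peak F at position 3): ranking walks positions 3-2-1, expanding outward from the peak — single-peaked.
Group 3 (peak B at position 2): ranking walks positions 2-3-1, expanding outward from the peak — single-peaked.
Every ranking is single-peaked on this axis.

yes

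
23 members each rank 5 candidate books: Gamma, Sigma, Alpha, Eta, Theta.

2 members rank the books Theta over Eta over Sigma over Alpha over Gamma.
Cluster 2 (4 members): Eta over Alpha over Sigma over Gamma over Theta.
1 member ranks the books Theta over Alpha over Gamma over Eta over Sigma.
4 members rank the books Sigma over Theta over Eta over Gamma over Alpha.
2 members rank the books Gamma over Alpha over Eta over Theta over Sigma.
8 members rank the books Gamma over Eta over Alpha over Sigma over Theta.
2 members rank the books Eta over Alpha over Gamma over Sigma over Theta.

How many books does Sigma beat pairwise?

1

Sigma against each rival (23 members):
Sigma vs Gamma: Sigma is ranked higher on 2+4+4 = 10 ballots, Gamma on 13. Gamma wins 13–10.
Sigma vs Alpha: Sigma is ranked higher on 2+4 = 6 ballots, Alpha on 17. Alpha wins 17–6.
Sigma vs Eta: 4 to 19, Eta.
Sigma vs Theta: 4+4+8+2 = 18 for Sigma, 5 for Theta — Sigma by 18–5.
Sigma beats Theta; loses to Gamma, Alpha, Eta — 1 pairwise win.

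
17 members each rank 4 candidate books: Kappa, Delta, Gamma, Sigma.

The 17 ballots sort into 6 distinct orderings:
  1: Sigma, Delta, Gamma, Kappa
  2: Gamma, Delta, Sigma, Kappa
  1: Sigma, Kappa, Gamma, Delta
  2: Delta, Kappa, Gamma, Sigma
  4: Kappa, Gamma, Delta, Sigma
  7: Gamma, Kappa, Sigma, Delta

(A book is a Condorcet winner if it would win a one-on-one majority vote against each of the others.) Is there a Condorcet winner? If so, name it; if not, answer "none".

Head-to-head results (17 members):
Kappa–Delta: Kappa 12–5.
Kappa–Gamma: Gamma 10–7.
Kappa–Sigma: Kappa 13–4.
Delta–Gamma: Gamma 14–3.
Delta–Sigma: Sigma 9–8.
Gamma vs Sigma: Gamma wins 15–2.
Gamma defeats every rival head-to-head and is the Condorcet winner.

Gamma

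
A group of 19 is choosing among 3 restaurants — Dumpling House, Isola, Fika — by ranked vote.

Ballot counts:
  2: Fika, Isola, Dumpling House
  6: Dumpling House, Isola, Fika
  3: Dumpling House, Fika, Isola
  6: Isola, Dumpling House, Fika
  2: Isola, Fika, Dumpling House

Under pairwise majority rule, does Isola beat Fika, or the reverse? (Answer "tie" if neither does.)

Ballots ranking Isola above Fika: 6 + 6 + 2 = 14.
Ballots ranking Fika above Isola: 19 − 14 = 5.
Isola wins the head-to-head 14–5.

Isola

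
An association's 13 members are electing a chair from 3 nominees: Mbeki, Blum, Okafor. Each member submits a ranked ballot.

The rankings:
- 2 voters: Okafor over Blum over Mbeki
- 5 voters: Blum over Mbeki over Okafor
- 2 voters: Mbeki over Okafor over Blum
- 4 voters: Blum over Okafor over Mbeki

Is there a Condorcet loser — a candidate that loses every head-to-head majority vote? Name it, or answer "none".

Pairwise majorities:
Mbeki vs Blum: Blum wins 11–2.
Mbeki–Okafor: Mbeki 7–6.
Blum vs Okafor: Blum is ranked higher on 5+4 = 9 ballots, Okafor on 4. Blum wins 9–4.
Okafor loses to every other candidate — it is the Condorcet loser.

Okafor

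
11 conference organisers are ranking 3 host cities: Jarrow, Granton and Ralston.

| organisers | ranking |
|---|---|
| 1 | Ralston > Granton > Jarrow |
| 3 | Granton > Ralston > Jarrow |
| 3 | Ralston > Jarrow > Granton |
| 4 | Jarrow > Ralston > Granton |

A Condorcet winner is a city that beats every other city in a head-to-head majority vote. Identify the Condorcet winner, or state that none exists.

Head-to-head results (11 organisers):
Jarrow vs Granton: 7 to 4, Jarrow.
Jarrow vs Ralston: 4 for Jarrow, 7 for Ralston — Ralston by 7–4.
Granton vs Ralston: Granton is ranked higher on 3 ballots, Ralston on 8. Ralston wins 8–3.
Ralston beats each of Jarrow, Granton — Ralston is the Condorcet winner.

Ralston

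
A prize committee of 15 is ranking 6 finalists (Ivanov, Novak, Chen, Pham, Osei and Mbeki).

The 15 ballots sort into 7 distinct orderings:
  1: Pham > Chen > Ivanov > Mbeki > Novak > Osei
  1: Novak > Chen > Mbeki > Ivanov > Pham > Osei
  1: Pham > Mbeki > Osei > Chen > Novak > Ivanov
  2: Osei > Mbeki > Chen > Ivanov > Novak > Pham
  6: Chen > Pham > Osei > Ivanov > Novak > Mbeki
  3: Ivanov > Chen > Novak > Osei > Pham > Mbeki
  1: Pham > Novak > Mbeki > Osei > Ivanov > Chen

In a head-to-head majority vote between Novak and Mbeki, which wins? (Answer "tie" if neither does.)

Novak

Ballots ranking Novak above Mbeki: 1 + 6 + 3 + 1 = 11.
Ballots ranking Mbeki above Novak: 15 − 11 = 4.
Novak wins the head-to-head 11–4.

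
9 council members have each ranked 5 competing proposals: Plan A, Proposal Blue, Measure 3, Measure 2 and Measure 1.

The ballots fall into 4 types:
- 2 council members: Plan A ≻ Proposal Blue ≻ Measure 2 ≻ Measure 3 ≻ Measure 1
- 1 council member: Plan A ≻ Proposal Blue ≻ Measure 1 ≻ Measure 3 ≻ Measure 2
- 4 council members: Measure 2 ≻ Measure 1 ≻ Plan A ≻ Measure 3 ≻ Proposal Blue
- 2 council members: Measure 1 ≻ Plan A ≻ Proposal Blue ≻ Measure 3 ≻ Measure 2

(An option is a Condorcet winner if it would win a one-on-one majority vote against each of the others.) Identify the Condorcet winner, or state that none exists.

none

Pairwise majorities:
Plan A vs Proposal Blue: Plan A, 9–0.
Plan A vs Measure 3: Plan A wins 9–0.
Plan A vs Measure 2: Plan A, 5–4.
Plan A vs Measure 1: 2+1 = 3 for Plan A, 6 for Measure 1 — Measure 1 by 6–3.
Proposal Blue vs Measure 3: 5 to 4, Proposal Blue.
Proposal Blue vs Measure 2: 2+1+2 = 5 for Proposal Blue, 4 for Measure 2 — Proposal Blue by 5–4.
Proposal Blue vs Measure 1: 2+1 = 3 for Proposal Blue, 6 for Measure 1 — Measure 1 by 6–3.
Measure 3 vs Measure 2: Measure 2 wins 6–3.
Measure 3–Measure 1: Measure 1 7–2.
Measure 2 vs Measure 1: Measure 2 is ranked higher on 2+4 = 6 ballots, Measure 1 on 3. Measure 2 wins 6–3.
Every option loses at least once (Plan A loses to Measure 1; Proposal Blue loses to Plan A; Measure 3 loses to Plan A; Measure 2 loses to Plan A; Measure 1 loses to Measure 2). The majority relation contains the cycle Plan A > Measure 2 > Measure 1 > Plan A, so there is no Condorcet winner.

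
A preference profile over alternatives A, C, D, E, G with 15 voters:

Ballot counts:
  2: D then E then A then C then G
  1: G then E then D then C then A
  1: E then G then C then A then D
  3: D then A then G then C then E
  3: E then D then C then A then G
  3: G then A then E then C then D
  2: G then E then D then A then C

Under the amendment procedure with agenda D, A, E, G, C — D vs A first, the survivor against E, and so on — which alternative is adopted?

Round 1: D vs A — 11–4, D advances.
Round 2: D vs E — 5–10, E advances.
Round 3: E vs G — 6–9, G advances.
Round 4: G vs C — 10–5, G advances.
The agenda winner is G.

G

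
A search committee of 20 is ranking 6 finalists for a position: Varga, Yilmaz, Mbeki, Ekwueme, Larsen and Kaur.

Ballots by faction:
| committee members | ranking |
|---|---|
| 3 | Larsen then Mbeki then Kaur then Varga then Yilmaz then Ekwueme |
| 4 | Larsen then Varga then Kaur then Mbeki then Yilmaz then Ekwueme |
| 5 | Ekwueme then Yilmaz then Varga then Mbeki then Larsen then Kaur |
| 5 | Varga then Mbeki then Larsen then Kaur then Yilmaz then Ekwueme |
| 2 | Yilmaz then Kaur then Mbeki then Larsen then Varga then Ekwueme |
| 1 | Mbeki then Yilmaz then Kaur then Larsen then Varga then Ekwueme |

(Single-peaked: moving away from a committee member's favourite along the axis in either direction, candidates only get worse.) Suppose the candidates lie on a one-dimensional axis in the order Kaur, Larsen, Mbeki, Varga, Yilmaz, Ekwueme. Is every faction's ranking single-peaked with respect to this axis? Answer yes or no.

no

Axis positions: Kaur=1, Larsen=2, Mbeki=3, Varga=4, Yilmaz=5, Ekwueme=6.
Faction 1 (peak Larsen at position 2): ranking walks positions 2-3-1-4-5-6, expanding outward from the peak — single-peaked.
Faction 2: ranking walks positions 2-4-1-3-5-6; Varga is ranked above Mbeki even though Mbeki lies between Varga and the peak Larsen on the axis — preferences dip and rise again. Not single-peaked.
Faction 3 (peak Ekwueme at position 6): ranking walks positions 6-5-4-3-2-1, expanding outward from the peak — single-peaked.
Faction 4 (peak Varga at position 4): ranking walks positions 4-3-2-1-5-6, expanding outward from the peak — single-peaked.
Faction 5: ranking walks positions 5-1-3-2-4-6; Kaur is ranked above Varga even though Varga lies between Kaur and the peak Yilmaz on the axis — preferences dip and rise again. Not single-peaked.
Faction 6: ranking walks positions 3-5-1-2-4-6; Yilmaz is ranked above Varga even though Varga lies between Yilmaz and the peak Mbeki on the axis — preferences dip and rise again. Not single-peaked.
Faction 2 violates single-peakedness, so the profile is not single-peaked on this axis.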